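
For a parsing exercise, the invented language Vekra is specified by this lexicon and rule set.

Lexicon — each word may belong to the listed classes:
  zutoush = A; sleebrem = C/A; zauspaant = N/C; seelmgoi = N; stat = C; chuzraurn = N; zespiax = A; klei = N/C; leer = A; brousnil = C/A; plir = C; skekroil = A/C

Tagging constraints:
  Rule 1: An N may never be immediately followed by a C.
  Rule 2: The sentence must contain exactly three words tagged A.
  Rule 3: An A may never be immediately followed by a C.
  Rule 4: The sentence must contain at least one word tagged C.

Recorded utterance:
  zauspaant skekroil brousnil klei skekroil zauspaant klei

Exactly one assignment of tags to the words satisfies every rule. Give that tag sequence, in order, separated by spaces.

Candidates per position — 1:zauspaant {N,C}; 2:skekroil {A,C}; 3:brousnil {C,A}; 4:klei {N,C}; 5:skekroil {A,C}; 6:zauspaant {N,C}; 7:klei {N,C}.
Position 2: C is ruled out by rule 2; that leaves A.
Position 3: C is ruled out by rule 2; that leaves A.
Position 4: C is ruled out by rule 3; that leaves N.
Position 5: C is ruled out by rule 1; that leaves A.
Position 6: C is ruled out by rule 3; that leaves N.
Position 7: C is ruled out by rule 1; that leaves N.
Position 1: N is ruled out by rule 4; that leaves C.
So the tagging must be: C A A N A N N.
Rule-by-rule: rule 1 ✓; rule 2 ✓; rule 3 ✓; rule 4 ✓.

C A A N A N N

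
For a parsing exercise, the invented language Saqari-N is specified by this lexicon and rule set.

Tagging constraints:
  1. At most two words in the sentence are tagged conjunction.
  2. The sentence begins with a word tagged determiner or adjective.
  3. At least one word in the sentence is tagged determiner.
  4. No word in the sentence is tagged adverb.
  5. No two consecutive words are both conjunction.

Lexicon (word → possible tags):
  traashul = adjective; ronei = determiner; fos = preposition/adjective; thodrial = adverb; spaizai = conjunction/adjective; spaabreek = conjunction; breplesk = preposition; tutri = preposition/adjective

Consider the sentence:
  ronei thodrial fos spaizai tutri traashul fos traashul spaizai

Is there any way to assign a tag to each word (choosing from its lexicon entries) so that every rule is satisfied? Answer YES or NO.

Candidates per position — 1:ronei {determiner}; 2:thodrial {adverb}; 3:fos {preposition,adjective}; 4:spaizai {conjunction,adjective}; 5:tutri {preposition,adjective}; 6:traashul {adjective}; 7:fos {preposition,adjective}; 8:traashul {adjective}; 9:spaizai {conjunction,adjective}.
Rule 4 cannot be satisfied by any choice of tags from the lexicon.
So there is no consistent tagging.

NO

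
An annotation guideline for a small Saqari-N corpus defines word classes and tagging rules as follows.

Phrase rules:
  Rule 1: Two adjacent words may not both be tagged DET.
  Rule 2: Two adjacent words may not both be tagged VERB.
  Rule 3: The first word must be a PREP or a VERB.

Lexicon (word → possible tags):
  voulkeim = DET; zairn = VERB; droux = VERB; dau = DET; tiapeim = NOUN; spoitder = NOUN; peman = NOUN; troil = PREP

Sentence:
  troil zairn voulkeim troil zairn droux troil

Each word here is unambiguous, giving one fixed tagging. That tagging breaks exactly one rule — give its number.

Fixed tagging: PREP VERB DET PREP VERB VERB PREP.
Checking each rule: R1 pass, R2 fail, R3 pass.
Only rule 2 fails.

2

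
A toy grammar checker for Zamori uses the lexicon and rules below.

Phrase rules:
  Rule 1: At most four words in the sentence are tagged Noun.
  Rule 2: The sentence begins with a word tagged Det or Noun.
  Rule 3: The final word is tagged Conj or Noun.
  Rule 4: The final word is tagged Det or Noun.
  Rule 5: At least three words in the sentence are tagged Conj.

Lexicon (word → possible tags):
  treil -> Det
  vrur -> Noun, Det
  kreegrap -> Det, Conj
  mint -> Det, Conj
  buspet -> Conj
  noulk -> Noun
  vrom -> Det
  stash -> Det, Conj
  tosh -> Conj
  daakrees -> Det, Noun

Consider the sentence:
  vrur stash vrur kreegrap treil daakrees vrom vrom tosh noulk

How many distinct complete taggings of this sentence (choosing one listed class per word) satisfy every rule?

Candidates per position — 1:vrur {Noun,Det}; 2:stash {Det,Conj}; 3:vrur {Noun,Det}; 4:kreegrap {Det,Conj}; 5:treil {Det}; 6:daakrees {Det,Noun}; 7:vrom {Det}; 8:vrom {Det}; 9:tosh {Conj}; 10:noulk {Noun}.
There are 32 candidate sequences in total.
Checking each against the rules leaves 8 sequences.
Count = 8.

8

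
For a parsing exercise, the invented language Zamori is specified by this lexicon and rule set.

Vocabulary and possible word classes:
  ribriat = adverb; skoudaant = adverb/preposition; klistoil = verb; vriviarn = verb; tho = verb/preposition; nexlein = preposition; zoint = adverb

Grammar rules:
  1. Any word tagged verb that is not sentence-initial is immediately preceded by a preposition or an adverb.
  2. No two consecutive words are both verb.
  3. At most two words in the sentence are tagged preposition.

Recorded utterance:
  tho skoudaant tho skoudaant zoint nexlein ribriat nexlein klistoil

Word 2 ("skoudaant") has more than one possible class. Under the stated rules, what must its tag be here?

Candidates per position — 1:tho {verb,preposition}; 2:skoudaant {adverb,preposition}; 3:tho {verb,preposition}; 4:skoudaant {adverb,preposition}; 5:zoint {adverb}; 6:nexlein {preposition}; 7:ribriat {adverb}; 8:nexlein {preposition}; 9:klistoil {verb}.
At position 1, choosing preposition makes rule 3 impossible to satisfy; hence verb.
At position 2, choosing preposition makes rule 3 impossible to satisfy; hence adverb.
At position 3, choosing preposition makes rule 3 impossible to satisfy; hence verb.
At position 4, choosing preposition makes rule 3 impossible to satisfy; hence adverb.
So the tagging must be: verb adverb verb adverb adverb preposition adverb preposition verb.
Rule-by-rule: rule 1 satisfied; rule 2 satisfied; rule 3 satisfied.

adverb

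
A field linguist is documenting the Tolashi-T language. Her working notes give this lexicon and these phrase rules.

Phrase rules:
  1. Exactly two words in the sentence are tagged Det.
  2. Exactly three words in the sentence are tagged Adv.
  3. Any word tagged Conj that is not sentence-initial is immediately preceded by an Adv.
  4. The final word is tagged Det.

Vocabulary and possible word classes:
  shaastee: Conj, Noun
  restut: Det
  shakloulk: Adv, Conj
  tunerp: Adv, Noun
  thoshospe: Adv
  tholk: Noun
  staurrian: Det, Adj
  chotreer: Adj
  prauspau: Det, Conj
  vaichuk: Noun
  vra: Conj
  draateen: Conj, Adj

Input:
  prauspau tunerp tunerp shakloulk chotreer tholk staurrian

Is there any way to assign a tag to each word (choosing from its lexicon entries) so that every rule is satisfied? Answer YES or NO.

Candidates per position — 1:prauspau {Det,Conj}; 2:tunerp {Adv,Noun}; 3:tunerp {Adv,Noun}; 4:shakloulk {Adv,Conj}; 5:chotreer {Adj}; 6:tholk {Noun}; 7:staurrian {Det,Adj}.
One satisfying assignment: Det Adv Adv Adv Adj Noun Det.
Verifying each rule — rule 1 satisfied; rule 2 satisfied; rule 3 satisfied; rule 4 satisfied.

YES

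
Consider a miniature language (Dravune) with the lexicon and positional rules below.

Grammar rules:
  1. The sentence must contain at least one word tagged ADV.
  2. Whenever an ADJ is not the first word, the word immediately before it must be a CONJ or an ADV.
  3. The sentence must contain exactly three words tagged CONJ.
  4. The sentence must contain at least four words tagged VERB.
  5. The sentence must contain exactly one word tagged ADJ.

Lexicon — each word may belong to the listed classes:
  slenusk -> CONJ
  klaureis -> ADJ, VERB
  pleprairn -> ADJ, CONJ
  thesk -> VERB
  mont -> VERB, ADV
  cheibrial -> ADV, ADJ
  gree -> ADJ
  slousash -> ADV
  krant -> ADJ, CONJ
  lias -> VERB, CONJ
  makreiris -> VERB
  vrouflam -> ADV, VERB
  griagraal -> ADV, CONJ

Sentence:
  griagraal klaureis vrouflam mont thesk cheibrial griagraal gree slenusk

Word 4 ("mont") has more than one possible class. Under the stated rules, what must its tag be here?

VERB

Candidates per position — 1:griagraal {ADV,CONJ}; 2:klaureis {ADJ,VERB}; 3:vrouflam {ADV,VERB}; 4:mont {VERB,ADV}; 5:thesk {VERB}; 6:cheibrial {ADV,ADJ}; 7:griagraal {ADV,CONJ}; 8:gree {ADJ}; 9:slenusk {CONJ}.
Word 1 cannot be ADV — rule 3 would then fail for every completion. It is CONJ.
Word 2 cannot be ADJ — rule 4 would then fail for every completion. It is VERB.
Word 3 cannot be ADV — rule 4 would then fail for every completion. It is VERB.
Word 4 cannot be ADV — rule 4 would then fail for every completion. It is VERB.
Word 6 cannot be ADJ — rule 2 would then fail for every completion. It is ADV.
Word 7 cannot be ADV — rule 3 would then fail for every completion. It is CONJ.
The unique satisfying tagging is: CONJ VERB VERB VERB VERB ADV CONJ ADJ CONJ.
Check: rule 1 ✓; rule 2 ✓; rule 3 ✓; rule 4 ✓; rule 5 ✓.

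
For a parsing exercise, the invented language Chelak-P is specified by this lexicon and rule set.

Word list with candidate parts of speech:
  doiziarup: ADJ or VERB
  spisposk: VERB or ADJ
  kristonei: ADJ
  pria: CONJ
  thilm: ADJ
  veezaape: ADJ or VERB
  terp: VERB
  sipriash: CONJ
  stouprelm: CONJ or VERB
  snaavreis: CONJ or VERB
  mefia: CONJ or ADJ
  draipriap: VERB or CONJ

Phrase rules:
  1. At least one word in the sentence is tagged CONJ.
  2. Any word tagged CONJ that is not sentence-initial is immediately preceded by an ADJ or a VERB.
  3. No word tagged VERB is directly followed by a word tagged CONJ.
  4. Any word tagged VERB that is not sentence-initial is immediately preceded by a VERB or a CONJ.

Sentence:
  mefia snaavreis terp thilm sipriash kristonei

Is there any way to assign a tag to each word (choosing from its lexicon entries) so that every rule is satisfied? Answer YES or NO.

YES

Candidates per position — 1:mefia {CONJ,ADJ}; 2:snaavreis {CONJ,VERB}; 3:terp {VERB}; 4:thilm {ADJ}; 5:sipriash {CONJ}; 6:kristonei {ADJ}.
One satisfying assignment: CONJ VERB VERB ADJ CONJ ADJ.
Rule-by-rule: rule 1 ok; rule 2 ok; rule 3 ok; rule 4 ok.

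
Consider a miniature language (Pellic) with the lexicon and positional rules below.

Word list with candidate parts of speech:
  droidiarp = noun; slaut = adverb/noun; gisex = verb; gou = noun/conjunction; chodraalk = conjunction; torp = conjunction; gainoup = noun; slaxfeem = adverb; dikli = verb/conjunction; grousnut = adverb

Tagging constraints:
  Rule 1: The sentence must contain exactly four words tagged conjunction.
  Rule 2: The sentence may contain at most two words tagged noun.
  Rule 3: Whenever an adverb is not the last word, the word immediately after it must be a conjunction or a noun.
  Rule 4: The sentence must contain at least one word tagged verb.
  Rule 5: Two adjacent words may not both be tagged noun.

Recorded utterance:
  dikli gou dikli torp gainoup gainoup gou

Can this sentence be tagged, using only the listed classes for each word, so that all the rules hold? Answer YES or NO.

Candidates per position — 1:dikli {verb,conjunction}; 2:gou {noun,conjunction}; 3:dikli {verb,conjunction}; 4:torp {conjunction}; 5:gainoup {noun}; 6:gainoup {noun}; 7:gou {noun,conjunction}.
Rule 5 cannot be satisfied by any choice of tags from the lexicon.
So there is no consistent tagging.

NO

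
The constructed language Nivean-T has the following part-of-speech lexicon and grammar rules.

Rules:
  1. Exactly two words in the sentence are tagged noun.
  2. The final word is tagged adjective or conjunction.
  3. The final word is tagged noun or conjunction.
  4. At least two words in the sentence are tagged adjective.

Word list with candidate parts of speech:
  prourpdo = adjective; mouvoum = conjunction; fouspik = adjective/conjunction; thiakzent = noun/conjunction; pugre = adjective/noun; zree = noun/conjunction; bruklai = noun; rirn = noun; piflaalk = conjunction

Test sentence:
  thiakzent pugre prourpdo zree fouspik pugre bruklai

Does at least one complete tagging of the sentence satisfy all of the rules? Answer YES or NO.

NO

Candidates per position — 1:thiakzent {noun,conjunction}; 2:pugre {adjective,noun}; 3:prourpdo {adjective}; 4:zree {noun,conjunction}; 5:fouspik {adjective,conjunction}; 6:pugre {adjective,noun}; 7:bruklai {noun}.
Rule 2 cannot be satisfied by any choice of tags from the lexicon.
So there is no consistent tagging.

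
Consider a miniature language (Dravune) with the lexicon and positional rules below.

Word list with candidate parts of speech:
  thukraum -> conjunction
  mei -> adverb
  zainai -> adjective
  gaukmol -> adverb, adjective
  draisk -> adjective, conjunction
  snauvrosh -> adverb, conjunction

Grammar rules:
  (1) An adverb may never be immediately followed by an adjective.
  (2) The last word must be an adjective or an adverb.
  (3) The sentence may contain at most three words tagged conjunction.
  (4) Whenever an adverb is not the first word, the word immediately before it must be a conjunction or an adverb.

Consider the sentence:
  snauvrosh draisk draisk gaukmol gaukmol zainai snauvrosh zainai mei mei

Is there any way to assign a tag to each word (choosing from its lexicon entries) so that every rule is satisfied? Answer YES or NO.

Candidates per position — 1:snauvrosh {adverb,conjunction}; 2:draisk {adjective,conjunction}; 3:draisk {adjective,conjunction}; 4:gaukmol {adverb,adjective}; 5:gaukmol {adverb,adjective}; 6:zainai {adjective}; 7:snauvrosh {adverb,conjunction}; 8:zainai {adjective}; 9:mei {adverb}; 10:mei {adverb}.
Rule 4 cannot be satisfied by any choice of tags from the lexicon.
So there is no consistent tagging.

NO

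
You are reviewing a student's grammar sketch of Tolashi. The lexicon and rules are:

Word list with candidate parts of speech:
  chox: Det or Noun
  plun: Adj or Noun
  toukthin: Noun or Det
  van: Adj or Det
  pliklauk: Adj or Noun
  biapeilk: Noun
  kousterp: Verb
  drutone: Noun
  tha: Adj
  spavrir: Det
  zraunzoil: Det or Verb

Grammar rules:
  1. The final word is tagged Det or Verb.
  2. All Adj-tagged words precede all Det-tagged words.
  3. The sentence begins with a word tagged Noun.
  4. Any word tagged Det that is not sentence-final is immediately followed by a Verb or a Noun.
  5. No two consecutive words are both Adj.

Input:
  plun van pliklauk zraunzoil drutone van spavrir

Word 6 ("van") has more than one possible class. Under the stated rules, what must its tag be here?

Adj

Candidates per position — 1:plun {Adj,Noun}; 2:van {Adj,Det}; 3:pliklauk {Adj,Noun}; 4:zraunzoil {Det,Verb}; 5:drutone {Noun}; 6:van {Adj,Det}; 7:spavrir {Det}.
Word 1 cannot be Adj — rule 3 would then fail for every completion. It is Noun.
Word 6 cannot be Det — rule 4 would then fail for every completion. It is Adj.
Word 2 cannot be Det — rule 2 would then fail for every completion. It is Adj.
Word 3 cannot be Adj — rule 5 would then fail for every completion. It is Noun.
Word 4 cannot be Det — rule 2 would then fail for every completion. It is Verb.
That leaves exactly one tagging: Noun Adj Noun Verb Noun Adj Det.
Rule-by-rule: rule 1 holds; rule 2 holds; rule 3 holds; rule 4 holds; rule 5 holds.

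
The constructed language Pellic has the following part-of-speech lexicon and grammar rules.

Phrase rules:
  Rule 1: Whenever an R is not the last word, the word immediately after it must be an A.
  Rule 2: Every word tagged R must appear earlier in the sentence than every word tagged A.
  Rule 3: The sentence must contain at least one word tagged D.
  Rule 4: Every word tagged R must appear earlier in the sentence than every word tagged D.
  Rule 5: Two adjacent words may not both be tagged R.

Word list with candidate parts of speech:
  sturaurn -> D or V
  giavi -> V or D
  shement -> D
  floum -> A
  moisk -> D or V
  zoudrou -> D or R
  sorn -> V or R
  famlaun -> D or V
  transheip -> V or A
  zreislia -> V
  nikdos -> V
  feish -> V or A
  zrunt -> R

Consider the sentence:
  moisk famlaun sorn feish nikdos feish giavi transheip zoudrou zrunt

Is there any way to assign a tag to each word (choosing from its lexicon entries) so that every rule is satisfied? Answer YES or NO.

NO

Candidates per position — 1:moisk {D,V}; 2:famlaun {D,V}; 3:sorn {V,R}; 4:feish {V,A}; 5:nikdos {V}; 6:feish {V,A}; 7:giavi {V,D}; 8:transheip {V,A}; 9:zoudrou {D,R}; 10:zrunt {R}.
Every candidate sequence violates at least one rule; no consistent tagging exists.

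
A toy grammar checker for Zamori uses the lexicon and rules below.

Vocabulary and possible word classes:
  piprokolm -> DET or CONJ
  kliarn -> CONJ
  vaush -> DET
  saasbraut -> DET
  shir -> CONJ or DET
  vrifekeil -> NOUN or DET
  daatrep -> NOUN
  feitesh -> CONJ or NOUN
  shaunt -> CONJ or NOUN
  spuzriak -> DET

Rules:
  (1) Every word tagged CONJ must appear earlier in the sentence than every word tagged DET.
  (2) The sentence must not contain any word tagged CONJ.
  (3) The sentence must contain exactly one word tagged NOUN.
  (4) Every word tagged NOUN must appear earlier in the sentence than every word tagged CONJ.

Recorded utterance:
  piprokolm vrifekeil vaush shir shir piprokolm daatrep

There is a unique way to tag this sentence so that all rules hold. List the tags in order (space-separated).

DET DET DET DET DET DET NOUN

Candidates per position — 1:piprokolm {DET,CONJ}; 2:vrifekeil {NOUN,DET}; 3:vaush {DET}; 4:shir {CONJ,DET}; 5:shir {CONJ,DET}; 6:piprokolm {DET,CONJ}; 7:daatrep {NOUN}.
Position 1: tagging it CONJ would leave rule 2 unsatisfiable, so it must be DET.
Position 2: tagging it NOUN would leave rule 3 unsatisfiable, so it must be DET.
Position 4: tagging it CONJ would leave rule 1 unsatisfiable, so it must be DET.
Position 5: tagging it CONJ would leave rule 1 unsatisfiable, so it must be DET.
Position 6: tagging it CONJ would leave rule 1 unsatisfiable, so it must be DET.
That leaves exactly one tagging: DET DET DET DET DET DET NOUN.
Checking: rule 1 satisfied; rule 2 satisfied; rule 3 satisfied; rule 4 satisfied.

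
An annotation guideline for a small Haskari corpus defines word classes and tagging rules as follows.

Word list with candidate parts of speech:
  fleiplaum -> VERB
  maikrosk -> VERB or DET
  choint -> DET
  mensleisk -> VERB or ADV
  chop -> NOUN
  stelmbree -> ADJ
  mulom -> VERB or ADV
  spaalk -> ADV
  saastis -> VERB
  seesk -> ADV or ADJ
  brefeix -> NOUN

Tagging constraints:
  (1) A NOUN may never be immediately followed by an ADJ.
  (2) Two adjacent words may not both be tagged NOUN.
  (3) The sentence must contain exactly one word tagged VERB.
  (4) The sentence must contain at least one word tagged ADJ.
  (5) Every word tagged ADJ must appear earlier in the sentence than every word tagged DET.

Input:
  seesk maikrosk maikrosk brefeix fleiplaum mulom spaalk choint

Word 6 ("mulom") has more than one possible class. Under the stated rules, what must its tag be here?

Candidates per position — 1:seesk {ADV,ADJ}; 2:maikrosk {VERB,DET}; 3:maikrosk {VERB,DET}; 4:brefeix {NOUN}; 5:fleiplaum {VERB}; 6:mulom {VERB,ADV}; 7:spaalk {ADV}; 8:choint {DET}.
Position 1: ADV is ruled out by rule 4; that leaves ADJ.
Position 2: VERB is ruled out by rule 3; that leaves DET.
Position 3: VERB is ruled out by rule 3; that leaves DET.
Position 6: VERB is ruled out by rule 3; that leaves ADV.
The only consistent sequence is: ADJ DET DET NOUN VERB ADV ADV DET.
Rule-by-rule: rule 1 satisfied; rule 2 satisfied; rule 3 satisfied; rule 4 satisfied; rule 5 satisfied.

ADV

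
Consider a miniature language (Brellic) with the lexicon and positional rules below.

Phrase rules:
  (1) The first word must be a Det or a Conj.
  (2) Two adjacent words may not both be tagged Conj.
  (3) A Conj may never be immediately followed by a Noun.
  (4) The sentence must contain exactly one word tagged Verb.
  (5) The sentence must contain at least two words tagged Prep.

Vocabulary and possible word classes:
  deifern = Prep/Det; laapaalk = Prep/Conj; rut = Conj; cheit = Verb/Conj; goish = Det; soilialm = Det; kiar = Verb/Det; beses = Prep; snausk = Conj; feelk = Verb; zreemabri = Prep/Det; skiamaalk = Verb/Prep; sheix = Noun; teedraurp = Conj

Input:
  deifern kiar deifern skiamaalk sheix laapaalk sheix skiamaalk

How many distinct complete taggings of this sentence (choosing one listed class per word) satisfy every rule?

6

Candidates per position — 1:deifern {Prep,Det}; 2:kiar {Verb,Det}; 3:deifern {Prep,Det}; 4:skiamaalk {Verb,Prep}; 5:sheix {Noun}; 6:laapaalk {Prep,Conj}; 7:sheix {Noun}; 8:skiamaalk {Verb,Prep}.
There are 64 candidate sequences in total.
Checking each against the rules leaves 6 sequences.
Count = 6.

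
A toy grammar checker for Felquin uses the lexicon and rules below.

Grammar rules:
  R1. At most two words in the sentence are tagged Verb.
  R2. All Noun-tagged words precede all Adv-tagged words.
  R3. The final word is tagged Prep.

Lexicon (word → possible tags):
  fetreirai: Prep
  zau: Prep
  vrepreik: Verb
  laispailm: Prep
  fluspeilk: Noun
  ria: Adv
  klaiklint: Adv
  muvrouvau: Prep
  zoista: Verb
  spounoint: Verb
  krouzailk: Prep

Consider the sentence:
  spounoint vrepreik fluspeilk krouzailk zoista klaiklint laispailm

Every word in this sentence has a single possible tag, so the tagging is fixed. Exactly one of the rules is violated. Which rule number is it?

Fixed tagging: Verb Verb Noun Prep Verb Adv Prep.
Applying the rules: R1 fail, R2 pass, R3 pass.
Only rule 1 fails.

1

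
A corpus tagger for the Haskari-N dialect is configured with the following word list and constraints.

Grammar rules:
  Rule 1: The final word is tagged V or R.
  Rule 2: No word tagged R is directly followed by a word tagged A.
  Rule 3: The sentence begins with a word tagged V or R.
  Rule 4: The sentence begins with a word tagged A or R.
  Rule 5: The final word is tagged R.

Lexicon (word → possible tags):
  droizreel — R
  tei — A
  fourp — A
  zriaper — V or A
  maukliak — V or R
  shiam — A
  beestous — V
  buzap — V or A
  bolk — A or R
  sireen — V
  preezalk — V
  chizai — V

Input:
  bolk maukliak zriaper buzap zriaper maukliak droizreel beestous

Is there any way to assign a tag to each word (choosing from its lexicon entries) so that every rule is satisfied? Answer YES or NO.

Candidates per position — 1:bolk {A,R}; 2:maukliak {V,R}; 3:zriaper {V,A}; 4:buzap {V,A}; 5:zriaper {V,A}; 6:maukliak {V,R}; 7:droizreel {R}; 8:beestous {V}.
Rule 5 cannot be satisfied by any choice of tags from the lexicon.
So there is no consistent tagging.

NO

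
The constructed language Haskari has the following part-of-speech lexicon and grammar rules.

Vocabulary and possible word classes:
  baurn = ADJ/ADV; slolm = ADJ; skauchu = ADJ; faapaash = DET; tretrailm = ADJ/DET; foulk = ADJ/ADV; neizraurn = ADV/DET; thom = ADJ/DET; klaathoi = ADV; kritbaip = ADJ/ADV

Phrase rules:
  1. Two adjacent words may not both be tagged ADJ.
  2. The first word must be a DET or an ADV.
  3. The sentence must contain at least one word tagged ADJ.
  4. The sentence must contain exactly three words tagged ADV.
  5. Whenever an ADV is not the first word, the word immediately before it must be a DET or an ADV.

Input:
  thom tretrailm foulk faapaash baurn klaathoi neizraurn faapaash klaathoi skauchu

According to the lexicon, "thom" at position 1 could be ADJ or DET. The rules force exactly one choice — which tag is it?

Candidates per position — 1:thom {ADJ,DET}; 2:tretrailm {ADJ,DET}; 3:foulk {ADJ,ADV}; 4:faapaash {DET}; 5:baurn {ADJ,ADV}; 6:klaathoi {ADV}; 7:neizraurn {ADV,DET}; 8:faapaash {DET}; 9:klaathoi {ADV}; 10:skauchu {ADJ}.
At position 1, choosing ADJ makes rule 2 impossible to satisfy; hence DET.
At position 5, choosing ADJ makes rule 5 impossible to satisfy; hence ADV.
At position 7, choosing ADV makes rule 4 impossible to satisfy; hence DET.
At position 3, choosing ADV makes rule 4 impossible to satisfy; hence ADJ.
At position 2, choosing ADJ makes rule 1 impossible to satisfy; hence DET.
That leaves exactly one tagging: DET DET ADJ DET ADV ADV DET DET ADV ADJ.
Verifying each rule — rule 1 ok; rule 2 ok; rule 3 ok; rule 4 ok; rule 5 ok.

DET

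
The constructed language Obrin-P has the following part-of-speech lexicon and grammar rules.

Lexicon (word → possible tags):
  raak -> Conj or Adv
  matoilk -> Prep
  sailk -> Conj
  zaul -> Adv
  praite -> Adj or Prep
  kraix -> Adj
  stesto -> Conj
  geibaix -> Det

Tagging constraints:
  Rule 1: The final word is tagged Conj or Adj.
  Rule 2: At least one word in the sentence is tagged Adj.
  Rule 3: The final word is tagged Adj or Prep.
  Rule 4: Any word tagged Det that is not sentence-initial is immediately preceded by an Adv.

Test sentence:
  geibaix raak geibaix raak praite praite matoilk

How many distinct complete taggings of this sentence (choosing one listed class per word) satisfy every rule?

0

Candidates per position — 1:geibaix {Det}; 2:raak {Conj,Adv}; 3:geibaix {Det}; 4:raak {Conj,Adv}; 5:praite {Adj,Prep}; 6:praite {Adj,Prep}; 7:matoilk {Prep}.
There are 16 candidate sequences in total.
Rule 1 cannot be satisfied by any choice of tags from the lexicon.
So there is no consistent tagging.
Count = 0.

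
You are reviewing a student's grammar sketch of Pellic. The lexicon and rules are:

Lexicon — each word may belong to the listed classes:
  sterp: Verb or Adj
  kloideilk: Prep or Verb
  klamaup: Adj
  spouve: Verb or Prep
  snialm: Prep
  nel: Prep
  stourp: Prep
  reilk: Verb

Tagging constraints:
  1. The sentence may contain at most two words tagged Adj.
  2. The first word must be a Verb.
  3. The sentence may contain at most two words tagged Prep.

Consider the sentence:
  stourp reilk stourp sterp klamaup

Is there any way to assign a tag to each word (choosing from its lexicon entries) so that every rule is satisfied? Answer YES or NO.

NO

Candidates per position — 1:stourp {Prep}; 2:reilk {Verb}; 3:stourp {Prep}; 4:sterp {Verb,Adj}; 5:klamaup {Adj}.
Rule 2 cannot be satisfied by any choice of tags from the lexicon.
So there is no consistent tagging.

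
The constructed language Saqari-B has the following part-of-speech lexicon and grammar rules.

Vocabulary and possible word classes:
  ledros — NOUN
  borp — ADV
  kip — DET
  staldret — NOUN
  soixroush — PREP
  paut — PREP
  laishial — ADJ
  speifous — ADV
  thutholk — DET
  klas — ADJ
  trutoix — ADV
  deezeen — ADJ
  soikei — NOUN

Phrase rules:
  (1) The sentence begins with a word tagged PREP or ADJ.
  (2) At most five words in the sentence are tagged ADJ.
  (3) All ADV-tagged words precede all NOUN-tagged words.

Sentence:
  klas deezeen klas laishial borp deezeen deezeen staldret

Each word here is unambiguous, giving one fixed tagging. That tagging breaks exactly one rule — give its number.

Fixed tagging: ADJ ADJ ADJ ADJ ADV ADJ ADJ NOUN.
Checking each rule: R1 ✓, R2 ✗, R3 ✓.
Only rule 2 fails.

2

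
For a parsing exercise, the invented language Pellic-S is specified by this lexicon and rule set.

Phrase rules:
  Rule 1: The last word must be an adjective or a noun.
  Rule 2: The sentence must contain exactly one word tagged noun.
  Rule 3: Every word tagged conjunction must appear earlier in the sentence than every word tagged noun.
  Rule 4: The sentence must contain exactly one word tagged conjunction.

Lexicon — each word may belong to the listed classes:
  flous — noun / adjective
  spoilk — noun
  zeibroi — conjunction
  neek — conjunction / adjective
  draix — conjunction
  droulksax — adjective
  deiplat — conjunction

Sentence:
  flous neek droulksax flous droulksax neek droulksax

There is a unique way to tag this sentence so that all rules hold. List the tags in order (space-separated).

Candidates per position — 1:flous {noun,adjective}; 2:neek {conjunction,adjective}; 3:droulksax {adjective}; 4:flous {noun,adjective}; 5:droulksax {adjective}; 6:neek {conjunction,adjective}; 7:droulksax {adjective}.
The remaining ambiguous positions (1, 2, 4, 6) are resolved jointly — only one combination satisfies every rule.
The unique satisfying tagging is: adjective conjunction adjective noun adjective adjective adjective.
Rule-by-rule: rule 1 ok; rule 2 ok; rule 3 ok; rule 4 ok.

adjective conjunction adjective noun adjective adjective adjective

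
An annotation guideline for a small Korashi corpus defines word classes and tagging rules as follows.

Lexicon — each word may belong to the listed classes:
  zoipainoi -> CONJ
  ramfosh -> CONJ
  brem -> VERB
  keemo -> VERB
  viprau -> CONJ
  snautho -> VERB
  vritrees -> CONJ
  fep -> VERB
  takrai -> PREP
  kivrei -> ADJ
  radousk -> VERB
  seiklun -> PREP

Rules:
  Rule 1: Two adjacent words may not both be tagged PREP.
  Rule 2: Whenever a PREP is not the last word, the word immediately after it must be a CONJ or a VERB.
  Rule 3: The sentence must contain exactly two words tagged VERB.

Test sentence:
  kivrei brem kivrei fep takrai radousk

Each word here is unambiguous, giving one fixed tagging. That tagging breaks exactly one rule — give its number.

3

Fixed tagging: ADJ VERB ADJ VERB PREP VERB.
Applying the rules: R1 ok, R2 ok, R3 fails.
Only rule 3 fails.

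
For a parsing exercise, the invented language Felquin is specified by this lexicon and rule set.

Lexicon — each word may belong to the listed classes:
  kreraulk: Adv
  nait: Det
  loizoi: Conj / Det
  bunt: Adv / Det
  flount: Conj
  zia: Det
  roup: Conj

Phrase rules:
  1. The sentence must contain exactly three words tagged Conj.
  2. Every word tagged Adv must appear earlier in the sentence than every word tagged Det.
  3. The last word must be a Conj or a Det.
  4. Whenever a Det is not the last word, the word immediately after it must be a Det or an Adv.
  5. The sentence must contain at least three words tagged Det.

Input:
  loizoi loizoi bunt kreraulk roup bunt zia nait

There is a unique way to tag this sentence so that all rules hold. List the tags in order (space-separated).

Candidates per position — 1:loizoi {Conj,Det}; 2:loizoi {Conj,Det}; 3:bunt {Adv,Det}; 4:kreraulk {Adv}; 5:roup {Conj}; 6:bunt {Adv,Det}; 7:zia {Det}; 8:nait {Det}.
Word 1 cannot be Det — rule 1 would then fail for every completion. It is Conj.
Word 2 cannot be Det — rule 1 would then fail for every completion. It is Conj.
Word 3 cannot be Det — rule 2 would then fail for every completion. It is Adv.
Word 6 cannot be Adv — rule 5 would then fail for every completion. It is Det.
That leaves exactly one tagging: Conj Conj Adv Adv Conj Det Det Det.
Rule-by-rule: rule 1 satisfied; rule 2 satisfied; rule 3 satisfied; rule 4 satisfied; rule 5 satisfied.

Conj Conj Adv Adv Conj Det Det Det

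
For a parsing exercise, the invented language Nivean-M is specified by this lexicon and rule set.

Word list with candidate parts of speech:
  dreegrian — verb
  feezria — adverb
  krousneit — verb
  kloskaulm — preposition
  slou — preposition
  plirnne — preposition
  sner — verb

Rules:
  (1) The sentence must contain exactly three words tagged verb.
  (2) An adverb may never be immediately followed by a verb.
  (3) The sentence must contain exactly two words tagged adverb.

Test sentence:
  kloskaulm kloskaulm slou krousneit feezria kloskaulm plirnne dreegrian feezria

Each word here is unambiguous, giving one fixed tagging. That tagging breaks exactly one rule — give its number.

1

Fixed tagging: preposition preposition preposition verb adverb preposition preposition verb adverb.
Checking each rule: R1 fail, R2 pass, R3 pass.
Only rule 1 fails.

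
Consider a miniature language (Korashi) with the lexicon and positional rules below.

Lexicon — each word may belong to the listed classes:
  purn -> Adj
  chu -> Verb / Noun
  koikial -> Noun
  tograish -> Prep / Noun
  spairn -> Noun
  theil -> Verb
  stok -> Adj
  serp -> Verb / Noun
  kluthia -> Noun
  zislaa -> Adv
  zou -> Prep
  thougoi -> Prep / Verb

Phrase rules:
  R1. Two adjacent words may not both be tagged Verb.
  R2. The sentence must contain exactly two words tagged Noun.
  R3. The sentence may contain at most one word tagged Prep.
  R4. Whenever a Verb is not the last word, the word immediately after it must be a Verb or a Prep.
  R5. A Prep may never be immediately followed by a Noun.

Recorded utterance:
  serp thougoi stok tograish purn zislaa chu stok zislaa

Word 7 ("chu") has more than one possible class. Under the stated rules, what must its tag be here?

Noun

Candidates per position — 1:serp {Verb,Noun}; 2:thougoi {Prep,Verb}; 3:stok {Adj}; 4:tograish {Prep,Noun}; 5:purn {Adj}; 6:zislaa {Adv}; 7:chu {Verb,Noun}; 8:stok {Adj}; 9:zislaa {Adv}.
Position 2: Verb is ruled out by rule 4; that leaves Prep.
Position 4: Prep is ruled out by rule 3; that leaves Noun.
Position 7: Verb is ruled out by rule 4; that leaves Noun.
Position 1: Noun is ruled out by rule 2; that leaves Verb.
So the tagging must be: Verb Prep Adj Noun Adj Adv Noun Adj Adv.
Verifying each rule — rule 1 ok; rule 2 ok; rule 3 ok; rule 4 ok; rule 5 ok.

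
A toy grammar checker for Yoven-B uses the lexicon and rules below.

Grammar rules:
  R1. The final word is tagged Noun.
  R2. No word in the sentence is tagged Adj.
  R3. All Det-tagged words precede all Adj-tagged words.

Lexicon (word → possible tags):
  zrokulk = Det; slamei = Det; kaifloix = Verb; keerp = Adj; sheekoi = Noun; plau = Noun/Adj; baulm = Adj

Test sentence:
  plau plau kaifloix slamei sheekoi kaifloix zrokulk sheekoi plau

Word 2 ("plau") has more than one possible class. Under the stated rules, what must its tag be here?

Candidates per position — 1:plau {Noun,Adj}; 2:plau {Noun,Adj}; 3:kaifloix {Verb}; 4:slamei {Det}; 5:sheekoi {Noun}; 6:kaifloix {Verb}; 7:zrokulk {Det}; 8:sheekoi {Noun}; 9:plau {Noun,Adj}.
At position 1, choosing Adj makes rule 2 impossible to satisfy; hence Noun.
At position 2, choosing Adj makes rule 2 impossible to satisfy; hence Noun.
At position 9, choosing Adj makes rule 1 impossible to satisfy; hence Noun.
So the tagging must be: Noun Noun Verb Det Noun Verb Det Noun Noun.
Checking: rule 1 satisfied; rule 2 satisfied; rule 3 satisfied.

Noun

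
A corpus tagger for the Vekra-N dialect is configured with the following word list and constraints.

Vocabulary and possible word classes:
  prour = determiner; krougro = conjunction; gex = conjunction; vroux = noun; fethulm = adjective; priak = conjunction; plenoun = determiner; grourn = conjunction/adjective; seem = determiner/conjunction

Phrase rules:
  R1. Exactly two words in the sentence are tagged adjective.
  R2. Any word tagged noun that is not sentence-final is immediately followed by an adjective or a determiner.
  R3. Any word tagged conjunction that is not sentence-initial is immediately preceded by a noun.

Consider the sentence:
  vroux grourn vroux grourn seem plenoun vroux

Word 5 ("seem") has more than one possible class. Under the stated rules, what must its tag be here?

determiner

Candidates per position — 1:vroux {noun}; 2:grourn {conjunction,adjective}; 3:vroux {noun}; 4:grourn {conjunction,adjective}; 5:seem {determiner,conjunction}; 6:plenoun {determiner}; 7:vroux {noun}.
If word 2 were conjunction, no tagging could satisfy rule 1; so word 2 is adjective.
If word 4 were conjunction, no tagging could satisfy rule 1; so word 4 is adjective.
If word 5 were conjunction, no tagging could satisfy rule 3; so word 5 is determiner.
The unique satisfying tagging is: noun adjective noun adjective determiner determiner noun.
Rule-by-rule: rule 1 ✓; rule 2 ✓; rule 3 ✓.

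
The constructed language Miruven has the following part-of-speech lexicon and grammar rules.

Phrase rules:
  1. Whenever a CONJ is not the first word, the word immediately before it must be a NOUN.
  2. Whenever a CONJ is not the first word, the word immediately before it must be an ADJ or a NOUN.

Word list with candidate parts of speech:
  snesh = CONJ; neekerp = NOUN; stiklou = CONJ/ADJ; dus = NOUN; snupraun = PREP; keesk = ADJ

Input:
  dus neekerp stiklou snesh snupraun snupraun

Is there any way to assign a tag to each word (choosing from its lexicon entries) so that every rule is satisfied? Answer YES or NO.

NO

Candidates per position — 1:dus {NOUN}; 2:neekerp {NOUN}; 3:stiklou {CONJ,ADJ}; 4:snesh {CONJ}; 5:snupraun {PREP}; 6:snupraun {PREP}.
Rule 1 cannot be satisfied by any choice of tags from the lexicon.
So there is no consistent tagging.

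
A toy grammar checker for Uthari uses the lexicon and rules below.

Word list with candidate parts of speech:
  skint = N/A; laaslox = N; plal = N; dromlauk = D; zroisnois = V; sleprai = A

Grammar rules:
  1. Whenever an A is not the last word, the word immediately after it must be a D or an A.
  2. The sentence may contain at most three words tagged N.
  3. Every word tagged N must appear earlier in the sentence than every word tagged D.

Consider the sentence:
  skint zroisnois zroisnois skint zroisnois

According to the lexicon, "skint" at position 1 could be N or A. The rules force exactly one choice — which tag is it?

N

Candidates per position — 1:skint {N,A}; 2:zroisnois {V}; 3:zroisnois {V}; 4:skint {N,A}; 5:zroisnois {V}.
Position 1: tagging it A would leave rule 1 unsatisfiable, so it must be N.
Position 4: tagging it A would leave rule 1 unsatisfiable, so it must be N.
The only consistent sequence is: N V V N V.
Verifying each rule — rule 1 ✓; rule 2 ✓; rule 3 ✓.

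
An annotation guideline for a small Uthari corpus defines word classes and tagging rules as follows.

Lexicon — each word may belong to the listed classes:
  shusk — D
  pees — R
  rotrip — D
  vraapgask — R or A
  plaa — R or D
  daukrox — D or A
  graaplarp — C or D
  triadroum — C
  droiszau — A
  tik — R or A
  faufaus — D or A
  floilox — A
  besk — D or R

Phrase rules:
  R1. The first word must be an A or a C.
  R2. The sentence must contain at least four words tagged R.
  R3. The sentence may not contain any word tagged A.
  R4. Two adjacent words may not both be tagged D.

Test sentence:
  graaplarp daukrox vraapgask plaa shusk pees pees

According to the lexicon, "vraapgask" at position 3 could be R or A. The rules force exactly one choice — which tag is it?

Candidates per position — 1:graaplarp {C,D}; 2:daukrox {D,A}; 3:vraapgask {R,A}; 4:plaa {R,D}; 5:shusk {D}; 6:pees {R}; 7:pees {R}.
Position 1: tagging it D would leave rule 1 unsatisfiable, so it must be C.
Position 2: tagging it A would leave rule 3 unsatisfiable, so it must be D.
Position 3: tagging it A would leave rule 2 unsatisfiable, so it must be R.
Position 4: tagging it D would leave rule 2 unsatisfiable, so it must be R.
So the tagging must be: C D R R D R R.
Checking: rule 1 satisfied; rule 2 satisfied; rule 3 satisfied; rule 4 satisfied.

R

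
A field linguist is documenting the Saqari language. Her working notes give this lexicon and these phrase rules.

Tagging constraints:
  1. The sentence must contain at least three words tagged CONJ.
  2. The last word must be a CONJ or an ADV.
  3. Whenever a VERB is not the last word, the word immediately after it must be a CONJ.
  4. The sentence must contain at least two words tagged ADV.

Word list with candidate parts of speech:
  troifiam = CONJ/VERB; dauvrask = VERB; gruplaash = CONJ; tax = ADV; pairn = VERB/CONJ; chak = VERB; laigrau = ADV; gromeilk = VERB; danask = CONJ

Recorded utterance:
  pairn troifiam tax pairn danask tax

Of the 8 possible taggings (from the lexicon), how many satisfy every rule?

3

Candidates per position — 1:pairn {VERB,CONJ}; 2:troifiam {CONJ,VERB}; 3:tax {ADV}; 4:pairn {VERB,CONJ}; 5:danask {CONJ}; 6:tax {ADV}.
There are 8 candidate sequences in total.
The sequences that satisfy every rule: VERB CONJ ADV CONJ CONJ ADV; CONJ CONJ ADV VERB CONJ ADV; CONJ CONJ ADV CONJ CONJ ADV.
Count = 3.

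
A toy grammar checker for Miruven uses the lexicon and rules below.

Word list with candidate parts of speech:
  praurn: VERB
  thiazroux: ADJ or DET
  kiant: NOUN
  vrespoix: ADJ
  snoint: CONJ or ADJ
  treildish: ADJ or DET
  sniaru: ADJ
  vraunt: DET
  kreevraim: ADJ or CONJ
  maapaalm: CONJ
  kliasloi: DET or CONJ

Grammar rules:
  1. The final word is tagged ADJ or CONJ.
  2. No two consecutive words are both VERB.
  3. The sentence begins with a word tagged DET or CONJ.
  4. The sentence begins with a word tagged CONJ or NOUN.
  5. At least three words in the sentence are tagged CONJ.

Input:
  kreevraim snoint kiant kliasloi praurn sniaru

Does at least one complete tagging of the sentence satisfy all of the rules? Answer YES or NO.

YES

Candidates per position — 1:kreevraim {ADJ,CONJ}; 2:snoint {CONJ,ADJ}; 3:kiant {NOUN}; 4:kliasloi {DET,CONJ}; 5:praurn {VERB}; 6:sniaru {ADJ}.
One satisfying assignment: CONJ CONJ NOUN CONJ VERB ADJ.
Rule-by-rule: rule 1 holds; rule 2 holds; rule 3 holds; rule 4 holds; rule 5 holds.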